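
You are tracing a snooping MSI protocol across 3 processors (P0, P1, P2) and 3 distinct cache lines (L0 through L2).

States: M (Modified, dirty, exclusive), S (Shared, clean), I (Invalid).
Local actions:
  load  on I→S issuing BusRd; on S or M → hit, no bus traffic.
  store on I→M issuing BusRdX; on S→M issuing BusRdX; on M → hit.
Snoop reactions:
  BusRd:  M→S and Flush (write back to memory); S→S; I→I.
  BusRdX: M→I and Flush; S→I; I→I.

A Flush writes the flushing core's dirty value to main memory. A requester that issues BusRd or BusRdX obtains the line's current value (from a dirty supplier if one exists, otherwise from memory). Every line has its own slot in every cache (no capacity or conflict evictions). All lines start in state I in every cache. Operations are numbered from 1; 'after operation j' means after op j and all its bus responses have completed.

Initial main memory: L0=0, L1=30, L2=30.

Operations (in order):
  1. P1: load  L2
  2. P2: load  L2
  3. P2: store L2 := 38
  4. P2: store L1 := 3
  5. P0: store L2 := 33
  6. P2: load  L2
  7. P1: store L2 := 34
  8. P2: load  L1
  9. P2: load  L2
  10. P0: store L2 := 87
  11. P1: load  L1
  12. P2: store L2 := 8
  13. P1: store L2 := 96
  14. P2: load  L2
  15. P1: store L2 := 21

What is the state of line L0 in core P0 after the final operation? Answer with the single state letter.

state = I

  op1 P1: load  L2 → I/S/I on L2; bus BusRd; mem=30
  op2 P2: load  L2 → I/S/S on L2; bus BusRd; mem=30
  op3 P2: store L2 := 38 → I/I/M on L2; bus BusRdX; mem=30
  op4 P2: store L1 := 3 → I/I/M on L1; bus BusRdX; mem=30
  op5 P0: store L2 := 33 → M/I/I on L2; bus BusRdX Flush; mem=38
  op6 P2: load  L2 → S/I/S on L2; bus BusRd Flush; mem=33
  op7 P1: store L2 := 34 → I/M/I on L2; bus BusRdX; mem=33
  op8 P2: load  L1 → I/I/M on L1; bus (none); mem=30
  op9 P2: load  L2 → I/S/S on L2; bus BusRd Flush; mem=34
  op10 P0: store L2 := 87 → M/I/I on L2; bus BusRdX; mem=34
  op11 P1: load  L1 → I/S/S on L1; bus BusRd Flush; mem=3
  op12 P2: store L2 := 8 → I/I/M on L2; bus BusRdX Flush; mem=87
  op13 P1: store L2 := 96 → I/M/I on L2; bus BusRdX Flush; mem=8
  op14 P2: load  L2 → I/S/S on L2; bus BusRd Flush; mem=96
  op15 P1: store L2 := 21 → I/M/I on L2; bus BusRdX; mem=96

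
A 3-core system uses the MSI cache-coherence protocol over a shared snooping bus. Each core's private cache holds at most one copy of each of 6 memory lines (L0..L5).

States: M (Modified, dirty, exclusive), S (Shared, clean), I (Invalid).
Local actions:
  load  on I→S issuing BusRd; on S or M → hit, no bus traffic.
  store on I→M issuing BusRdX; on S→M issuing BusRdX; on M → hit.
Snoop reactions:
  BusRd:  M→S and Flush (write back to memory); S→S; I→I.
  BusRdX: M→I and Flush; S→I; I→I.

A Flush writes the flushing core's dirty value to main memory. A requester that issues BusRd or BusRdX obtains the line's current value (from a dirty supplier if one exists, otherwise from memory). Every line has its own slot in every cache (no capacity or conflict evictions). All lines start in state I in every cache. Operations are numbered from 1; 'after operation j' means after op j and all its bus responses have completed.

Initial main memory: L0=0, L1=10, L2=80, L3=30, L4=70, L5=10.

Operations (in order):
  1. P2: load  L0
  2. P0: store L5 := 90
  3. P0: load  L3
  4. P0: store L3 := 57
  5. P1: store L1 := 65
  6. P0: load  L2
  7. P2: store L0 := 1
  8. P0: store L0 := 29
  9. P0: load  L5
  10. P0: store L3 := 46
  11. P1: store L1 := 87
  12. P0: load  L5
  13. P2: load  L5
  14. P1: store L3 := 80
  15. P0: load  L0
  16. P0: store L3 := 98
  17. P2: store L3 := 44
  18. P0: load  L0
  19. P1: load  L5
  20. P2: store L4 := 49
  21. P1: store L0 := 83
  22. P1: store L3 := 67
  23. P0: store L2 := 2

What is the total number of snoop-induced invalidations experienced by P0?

1. P2: load  L0  bus=[BusRd]  L0: P0=I P1=I P2=S  mem[L0]=0
2. P0: store L5 := 90  bus=[BusRdX]  L5: P0=M P1=I P2=I  mem[L5]=10
3. P0: load  L3  bus=[BusRd]  L3: P0=S P1=I P2=I  mem[L3]=30
4. P0: store L3 := 57  bus=[BusRdX]  L3: P0=M P1=I P2=I  mem[L3]=30
5. P1: store L1 := 65  bus=[BusRdX]  L1: P0=I P1=M P2=I  mem[L1]=10
6. P0: load  L2  bus=[BusRd]  L2: P0=S P1=I P2=I  mem[L2]=80
7. P2: store L0 := 1  bus=[BusRdX]  L0: P0=I P1=I P2=M  mem[L0]=0
8. P0: store L0 := 29  bus=[BusRdX,Flush]  L0: P0=M P1=I P2=I  mem[L0]=1
9. P0: load  L5  bus=[-]  L5: P0=M P1=I P2=I  mem[L5]=10
10. P0: store L3 := 46  bus=[-]  L3: P0=M P1=I P2=I  mem[L3]=30
11. P1: store L1 := 87  bus=[-]  L1: P0=I P1=M P2=I  mem[L1]=10
12. P0: load  L5  bus=[-]  L5: P0=M P1=I P2=I  mem[L5]=10
13. P2: load  L5  bus=[BusRd,Flush]  L5: P0=S P1=I P2=S  mem[L5]=90
14. P1: store L3 := 80  bus=[BusRdX,Flush]  L3: P0=I P1=M P2=I  mem[L3]=46
15. P0: load  L0  bus=[-]  L0: P0=M P1=I P2=I  mem[L0]=1
16. P0: store L3 := 98  bus=[BusRdX,Flush]  L3: P0=M P1=I P2=I  mem[L3]=80
17. P2: store L3 := 44  bus=[BusRdX,Flush]  L3: P0=I P1=I P2=M  mem[L3]=98
18. P0: load  L0  bus=[-]  L0: P0=M P1=I P2=I  mem[L0]=1
19. P1: load  L5  bus=[BusRd]  L5: P0=S P1=S P2=S  mem[L5]=90
20. P2: store L4 := 49  bus=[BusRdX]  L4: P0=I P1=I P2=M  mem[L4]=70
21. P1: store L0 := 83  bus=[BusRdX,Flush]  L0: P0=I P1=M P2=I  mem[L0]=29
22. P1: store L3 := 67  bus=[BusRdX,Flush]  L3: P0=I P1=M P2=I  mem[L3]=44
23. P0: store L2 := 2  bus=[BusRdX]  L2: P0=M P1=I P2=I  mem[L2]=80

invalidations = 3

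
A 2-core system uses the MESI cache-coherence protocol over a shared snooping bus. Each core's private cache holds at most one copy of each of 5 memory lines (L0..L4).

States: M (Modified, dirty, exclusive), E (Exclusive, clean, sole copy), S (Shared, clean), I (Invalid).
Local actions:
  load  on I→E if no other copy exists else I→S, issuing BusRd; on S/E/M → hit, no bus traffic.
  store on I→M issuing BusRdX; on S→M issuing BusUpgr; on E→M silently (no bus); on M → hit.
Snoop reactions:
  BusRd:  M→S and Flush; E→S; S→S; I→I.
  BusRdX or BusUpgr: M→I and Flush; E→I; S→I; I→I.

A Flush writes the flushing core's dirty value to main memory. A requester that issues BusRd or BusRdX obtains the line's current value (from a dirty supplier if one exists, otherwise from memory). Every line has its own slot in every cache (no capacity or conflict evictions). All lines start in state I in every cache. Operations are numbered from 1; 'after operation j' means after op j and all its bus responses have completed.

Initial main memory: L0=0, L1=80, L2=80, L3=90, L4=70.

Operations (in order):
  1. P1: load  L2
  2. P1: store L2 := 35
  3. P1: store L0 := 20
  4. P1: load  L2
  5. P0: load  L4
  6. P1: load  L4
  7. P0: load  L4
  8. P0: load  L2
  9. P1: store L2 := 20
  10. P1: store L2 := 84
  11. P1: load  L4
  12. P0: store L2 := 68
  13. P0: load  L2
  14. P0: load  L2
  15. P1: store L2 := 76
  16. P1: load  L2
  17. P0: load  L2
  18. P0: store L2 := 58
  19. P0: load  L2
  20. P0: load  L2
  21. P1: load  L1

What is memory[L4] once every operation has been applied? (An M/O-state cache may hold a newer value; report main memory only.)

memory[L4] = 70

[1] P1: load  L2 | P0:I, P1:E(80) | bus: BusRd
[2] P1: store L2 := 35 | P0:I, P1:M(35) | bus: none
[3] P1: store L0 := 20 | P0:I, P1:M(20) | bus: BusRdX
[4] P1: load  L2 | P0:I, P1:M(35) | bus: none
[5] P0: load  L4 | P0:E(70), P1:I | bus: BusRd
[6] P1: load  L4 | P0:S(70), P1:S(70) | bus: BusRd
[7] P0: load  L4 | P0:S(70), P1:S(70) | bus: none
[8] P0: load  L2 | P0:S(35), P1:S(35) | bus: BusRd,Flush
[9] P1: store L2 := 20 | P0:I, P1:M(20) | bus: BusUpgr
[10] P1: store L2 := 84 | P0:I, P1:M(84) | bus: none
[11] P1: load  L4 | P0:S(70), P1:S(70) | bus: none
[12] P0: store L2 := 68 | P0:M(68), P1:I | bus: BusRdX,Flush
[13] P0: load  L2 | P0:M(68), P1:I | bus: none
[14] P0: load  L2 | P0:M(68), P1:I | bus: none
[15] P1: store L2 := 76 | P0:I, P1:M(76) | bus: BusRdX,Flush
[16] P1: load  L2 | P0:I, P1:M(76) | bus: none
[17] P0: load  L2 | P0:S(76), P1:S(76) | bus: BusRd,Flush
[18] P0: store L2 := 58 | P0:M(58), P1:I | bus: BusUpgr
[19] P0: load  L2 | P0:M(58), P1:I | bus: none
[20] P0: load  L2 | P0:M(58), P1:I | bus: none
[21] P1: load  L1 | P0:I, P1:E(80) | bus: BusRd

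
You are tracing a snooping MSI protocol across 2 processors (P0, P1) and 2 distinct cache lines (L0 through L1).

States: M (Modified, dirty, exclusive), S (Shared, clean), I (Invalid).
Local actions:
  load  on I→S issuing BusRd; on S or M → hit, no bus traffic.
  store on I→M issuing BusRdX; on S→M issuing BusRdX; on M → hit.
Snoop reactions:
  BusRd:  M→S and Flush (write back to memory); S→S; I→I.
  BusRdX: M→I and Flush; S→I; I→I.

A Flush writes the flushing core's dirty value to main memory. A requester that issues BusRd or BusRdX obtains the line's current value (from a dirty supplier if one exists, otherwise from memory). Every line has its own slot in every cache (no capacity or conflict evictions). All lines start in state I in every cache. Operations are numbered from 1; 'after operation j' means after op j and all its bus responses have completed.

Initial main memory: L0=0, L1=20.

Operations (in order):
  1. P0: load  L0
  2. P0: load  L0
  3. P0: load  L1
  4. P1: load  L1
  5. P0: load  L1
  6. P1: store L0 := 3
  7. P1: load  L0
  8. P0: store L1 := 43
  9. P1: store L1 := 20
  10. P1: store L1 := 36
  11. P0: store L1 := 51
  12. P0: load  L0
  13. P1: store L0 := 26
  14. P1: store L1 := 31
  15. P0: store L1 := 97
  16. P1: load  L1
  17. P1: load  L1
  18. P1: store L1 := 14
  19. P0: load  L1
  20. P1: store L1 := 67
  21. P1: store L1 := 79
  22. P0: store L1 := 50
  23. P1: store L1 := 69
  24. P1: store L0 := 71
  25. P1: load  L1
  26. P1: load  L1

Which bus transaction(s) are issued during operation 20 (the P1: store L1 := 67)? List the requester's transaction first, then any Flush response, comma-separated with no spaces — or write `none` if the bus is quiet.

bus = BusRdX

1. P0: load  L0  bus=[BusRd]  L0: P0=S P1=I  mem[L0]=0
2. P0: load  L0  bus=[-]  L0: P0=S P1=I  mem[L0]=0
3. P0: load  L1  bus=[BusRd]  L1: P0=S P1=I  mem[L1]=20
4. P1: load  L1  bus=[BusRd]  L1: P0=S P1=S  mem[L1]=20
5. P0: load  L1  bus=[-]  L1: P0=S P1=S  mem[L1]=20
6. P1: store L0 := 3  bus=[BusRdX]  L0: P0=I P1=M  mem[L0]=0
7. P1: load  L0  bus=[-]  L0: P0=I P1=M  mem[L0]=0
8. P0: store L1 := 43  bus=[BusRdX]  L1: P0=M P1=I  mem[L1]=20
9. P1: store L1 := 20  bus=[BusRdX,Flush]  L1: P0=I P1=M  mem[L1]=43
10. P1: store L1 := 36  bus=[-]  L1: P0=I P1=M  mem[L1]=43
11. P0: store L1 := 51  bus=[BusRdX,Flush]  L1: P0=M P1=I  mem[L1]=36
12. P0: load  L0  bus=[BusRd,Flush]  L0: P0=S P1=S  mem[L0]=3
13. P1: store L0 := 26  bus=[BusRdX]  L0: P0=I P1=M  mem[L0]=3
14. P1: store L1 := 31  bus=[BusRdX,Flush]  L1: P0=I P1=M  mem[L1]=51
15. P0: store L1 := 97  bus=[BusRdX,Flush]  L1: P0=M P1=I  mem[L1]=31
16. P1: load  L1  bus=[BusRd,Flush]  L1: P0=S P1=S  mem[L1]=97
17. P1: load  L1  bus=[-]  L1: P0=S P1=S  mem[L1]=97
18. P1: store L1 := 14  bus=[BusRdX]  L1: P0=I P1=M  mem[L1]=97
19. P0: load  L1  bus=[BusRd,Flush]  L1: P0=S P1=S  mem[L1]=14
20. P1: store L1 := 67  bus=[BusRdX]  L1: P0=I P1=M  mem[L1]=14
21. P1: store L1 := 79  bus=[-]  L1: P0=I P1=M  mem[L1]=14
22. P0: store L1 := 50  bus=[BusRdX,Flush]  L1: P0=M P1=I  mem[L1]=79
23. P1: store L1 := 69  bus=[BusRdX,Flush]  L1: P0=I P1=M  mem[L1]=50
24. P1: store L0 := 71  bus=[-]  L0: P0=I P1=M  mem[L0]=3
25. P1: load  L1  bus=[-]  L1: P0=I P1=M  mem[L1]=50
26. P1: load  L1  bus=[-]  L1: P0=I P1=M  mem[L1]=50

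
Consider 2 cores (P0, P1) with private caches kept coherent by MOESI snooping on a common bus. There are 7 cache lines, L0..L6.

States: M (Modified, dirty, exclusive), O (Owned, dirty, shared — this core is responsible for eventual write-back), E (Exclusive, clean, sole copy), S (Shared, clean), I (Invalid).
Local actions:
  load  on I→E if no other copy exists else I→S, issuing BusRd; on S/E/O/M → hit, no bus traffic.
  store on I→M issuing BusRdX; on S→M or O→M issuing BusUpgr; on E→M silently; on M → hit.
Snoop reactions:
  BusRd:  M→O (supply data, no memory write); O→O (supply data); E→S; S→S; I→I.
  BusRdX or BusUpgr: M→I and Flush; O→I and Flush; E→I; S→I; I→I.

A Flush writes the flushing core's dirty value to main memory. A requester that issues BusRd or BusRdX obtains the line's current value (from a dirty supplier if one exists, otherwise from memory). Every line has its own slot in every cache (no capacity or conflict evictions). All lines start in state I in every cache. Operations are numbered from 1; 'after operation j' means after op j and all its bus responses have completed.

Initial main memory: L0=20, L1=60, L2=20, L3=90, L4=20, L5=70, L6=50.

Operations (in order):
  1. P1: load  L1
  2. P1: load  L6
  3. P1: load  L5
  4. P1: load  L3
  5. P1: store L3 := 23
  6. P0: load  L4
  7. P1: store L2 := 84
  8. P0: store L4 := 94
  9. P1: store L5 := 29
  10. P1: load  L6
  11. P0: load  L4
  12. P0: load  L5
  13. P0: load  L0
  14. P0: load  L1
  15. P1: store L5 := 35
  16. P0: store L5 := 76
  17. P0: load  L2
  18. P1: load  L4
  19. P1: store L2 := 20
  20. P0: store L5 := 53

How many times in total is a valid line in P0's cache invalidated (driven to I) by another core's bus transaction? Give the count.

1. P1: load  L1  bus=[BusRd]  L1: P0=I P1=E  mem[L1]=60
2. P1: load  L6  bus=[BusRd]  L6: P0=I P1=E  mem[L6]=50
3. P1: load  L5  bus=[BusRd]  L5: P0=I P1=E  mem[L5]=70
4. P1: load  L3  bus=[BusRd]  L3: P0=I P1=E  mem[L3]=90
5. P1: store L3 := 23  bus=[-]  L3: P0=I P1=M  mem[L3]=90
6. P0: load  L4  bus=[BusRd]  L4: P0=E P1=I  mem[L4]=20
7. P1: store L2 := 84  bus=[BusRdX]  L2: P0=I P1=M  mem[L2]=20
8. P0: store L4 := 94  bus=[-]  L4: P0=M P1=I  mem[L4]=20
9. P1: store L5 := 29  bus=[-]  L5: P0=I P1=M  mem[L5]=70
10. P1: load  L6  bus=[-]  L6: P0=I P1=E  mem[L6]=50
11. P0: load  L4  bus=[-]  L4: P0=M P1=I  mem[L4]=20
12. P0: load  L5  bus=[BusRd]  L5: P0=S P1=O  mem[L5]=70
13. P0: load  L0  bus=[BusRd]  L0: P0=E P1=I  mem[L0]=20
14. P0: load  L1  bus=[BusRd]  L1: P0=S P1=S  mem[L1]=60
15. P1: store L5 := 35  bus=[BusUpgr]  L5: P0=I P1=M  mem[L5]=70
16. P0: store L5 := 76  bus=[BusRdX,Flush]  L5: P0=M P1=I  mem[L5]=35
17. P0: load  L2  bus=[BusRd]  L2: P0=S P1=O  mem[L2]=20
18. P1: load  L4  bus=[BusRd]  L4: P0=O P1=S  mem[L4]=20
19. P1: store L2 := 20  bus=[BusUpgr]  L2: P0=I P1=M  mem[L2]=20
20. P0: store L5 := 53  bus=[-]  L5: P0=M P1=I  mem[L5]=35

invalidations = 2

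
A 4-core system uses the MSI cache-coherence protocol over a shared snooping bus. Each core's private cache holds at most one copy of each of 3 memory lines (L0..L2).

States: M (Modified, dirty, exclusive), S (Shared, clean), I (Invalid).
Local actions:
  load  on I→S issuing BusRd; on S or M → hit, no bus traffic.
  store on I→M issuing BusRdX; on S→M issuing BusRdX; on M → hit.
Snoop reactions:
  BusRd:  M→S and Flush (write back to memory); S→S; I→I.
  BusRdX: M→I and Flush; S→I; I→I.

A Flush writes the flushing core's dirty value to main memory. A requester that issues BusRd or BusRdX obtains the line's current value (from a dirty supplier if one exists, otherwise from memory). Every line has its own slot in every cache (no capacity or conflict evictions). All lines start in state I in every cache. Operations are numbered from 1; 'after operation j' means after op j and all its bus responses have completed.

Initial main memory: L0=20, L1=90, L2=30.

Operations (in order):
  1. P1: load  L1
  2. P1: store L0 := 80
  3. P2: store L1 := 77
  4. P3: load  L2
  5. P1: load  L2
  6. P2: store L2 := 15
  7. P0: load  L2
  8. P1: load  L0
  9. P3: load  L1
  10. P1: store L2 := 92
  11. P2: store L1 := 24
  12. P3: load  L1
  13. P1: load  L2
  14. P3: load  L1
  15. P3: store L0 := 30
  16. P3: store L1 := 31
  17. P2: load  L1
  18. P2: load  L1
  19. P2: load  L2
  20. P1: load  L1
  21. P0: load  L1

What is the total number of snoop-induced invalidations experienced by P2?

invalidations = 2

1. P1: load  L1  bus=[BusRd]  L1: P0=I P1=S P2=I P3=I  mem[L1]=90
2. P1: store L0 := 80  bus=[BusRdX]  L0: P0=I P1=M P2=I P3=I  mem[L0]=20
3. P2: store L1 := 77  bus=[BusRdX]  L1: P0=I P1=I P2=M P3=I  mem[L1]=90
4. P3: load  L2  bus=[BusRd]  L2: P0=I P1=I P2=I P3=S  mem[L2]=30
5. P1: load  L2  bus=[BusRd]  L2: P0=I P1=S P2=I P3=S  mem[L2]=30
6. P2: store L2 := 15  bus=[BusRdX]  L2: P0=I P1=I P2=M P3=I  mem[L2]=30
7. P0: load  L2  bus=[BusRd,Flush]  L2: P0=S P1=I P2=S P3=I  mem[L2]=15
8. P1: load  L0  bus=[-]  L0: P0=I P1=M P2=I P3=I  mem[L0]=20
9. P3: load  L1  bus=[BusRd,Flush]  L1: P0=I P1=I P2=S P3=S  mem[L1]=77
10. P1: store L2 := 92  bus=[BusRdX]  L2: P0=I P1=M P2=I P3=I  mem[L2]=15
11. P2: store L1 := 24  bus=[BusRdX]  L1: P0=I P1=I P2=M P3=I  mem[L1]=77
12. P3: load  L1  bus=[BusRd,Flush]  L1: P0=I P1=I P2=S P3=S  mem[L1]=24
13. P1: load  L2  bus=[-]  L2: P0=I P1=M P2=I P3=I  mem[L2]=15
14. P3: load  L1  bus=[-]  L1: P0=I P1=I P2=S P3=S  mem[L1]=24
15. P3: store L0 := 30  bus=[BusRdX,Flush]  L0: P0=I P1=I P2=I P3=M  mem[L0]=80
16. P3: store L1 := 31  bus=[BusRdX]  L1: P0=I P1=I P2=I P3=M  mem[L1]=24
17. P2: load  L1  bus=[BusRd,Flush]  L1: P0=I P1=I P2=S P3=S  mem[L1]=31
18. P2: load  L1  bus=[-]  L1: P0=I P1=I P2=S P3=S  mem[L1]=31
19. P2: load  L2  bus=[BusRd,Flush]  L2: P0=I P1=S P2=S P3=I  mem[L2]=92
20. P1: load  L1  bus=[BusRd]  L1: P0=I P1=S P2=S P3=S  mem[L1]=31
21. P0: load  L1  bus=[BusRd]  L1: P0=S P1=S P2=S P3=S  mem[L1]=31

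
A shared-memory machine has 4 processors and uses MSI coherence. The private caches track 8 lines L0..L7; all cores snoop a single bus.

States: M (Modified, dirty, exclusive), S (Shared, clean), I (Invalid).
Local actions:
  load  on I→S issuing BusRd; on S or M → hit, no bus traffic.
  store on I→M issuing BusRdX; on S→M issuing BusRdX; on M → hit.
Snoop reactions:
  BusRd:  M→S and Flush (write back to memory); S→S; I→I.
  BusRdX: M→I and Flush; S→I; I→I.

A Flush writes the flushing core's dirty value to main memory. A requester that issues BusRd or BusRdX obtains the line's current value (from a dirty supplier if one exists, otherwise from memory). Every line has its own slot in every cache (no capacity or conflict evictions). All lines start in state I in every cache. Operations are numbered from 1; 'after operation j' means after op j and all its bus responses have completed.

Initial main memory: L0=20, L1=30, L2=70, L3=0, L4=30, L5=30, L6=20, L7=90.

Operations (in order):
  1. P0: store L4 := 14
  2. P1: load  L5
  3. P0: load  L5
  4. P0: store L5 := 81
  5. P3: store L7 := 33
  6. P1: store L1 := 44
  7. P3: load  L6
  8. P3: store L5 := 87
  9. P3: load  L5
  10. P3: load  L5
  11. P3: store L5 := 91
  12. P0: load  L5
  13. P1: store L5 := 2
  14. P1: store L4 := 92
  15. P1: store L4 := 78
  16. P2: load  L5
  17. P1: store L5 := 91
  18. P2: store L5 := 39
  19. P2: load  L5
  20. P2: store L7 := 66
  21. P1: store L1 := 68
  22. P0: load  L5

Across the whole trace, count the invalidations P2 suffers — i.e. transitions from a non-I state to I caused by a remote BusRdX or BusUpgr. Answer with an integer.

invalidations = 1

step 1: P0: store L4 := 14  ⟶  MIII  (L4)  txn=BusRdX  M[L4]=30
step 2: P1: load  L5  ⟶  ISII  (L5)  txn=BusRd  M[L5]=30
step 3: P0: load  L5  ⟶  SSII  (L5)  txn=BusRd  M[L5]=30
step 4: P0: store L5 := 81  ⟶  MIII  (L5)  txn=BusRdX  M[L5]=30
step 5: P3: store L7 := 33  ⟶  IIIM  (L7)  txn=BusRdX  M[L7]=90
step 6: P1: store L1 := 44  ⟶  IMII  (L1)  txn=BusRdX  M[L1]=30
step 7: P3: load  L6  ⟶  IIIS  (L6)  txn=BusRd  M[L6]=20
step 8: P3: store L5 := 87  ⟶  IIIM  (L5)  txn=BusRdX+Flush  M[L5]=81
step 9: P3: load  L5  ⟶  IIIM  (L5)  txn=∅  M[L5]=81
step 10: P3: load  L5  ⟶  IIIM  (L5)  txn=∅  M[L5]=81
step 11: P3: store L5 := 91  ⟶  IIIM  (L5)  txn=∅  M[L5]=81
step 12: P0: load  L5  ⟶  SIIS  (L5)  txn=BusRd+Flush  M[L5]=91
step 13: P1: store L5 := 2  ⟶  IMII  (L5)  txn=BusRdX  M[L5]=91
step 14: P1: store L4 := 92  ⟶  IMII  (L4)  txn=BusRdX+Flush  M[L4]=14
step 15: P1: store L4 := 78  ⟶  IMII  (L4)  txn=∅  M[L4]=14
step 16: P2: load  L5  ⟶  ISSI  (L5)  txn=BusRd+Flush  M[L5]=2
step 17: P1: store L5 := 91  ⟶  IMII  (L5)  txn=BusRdX  M[L5]=2
step 18: P2: store L5 := 39  ⟶  IIMI  (L5)  txn=BusRdX+Flush  M[L5]=91
step 19: P2: load  L5  ⟶  IIMI  (L5)  txn=∅  M[L5]=91
step 20: P2: store L7 := 66  ⟶  IIMI  (L7)  txn=BusRdX+Flush  M[L7]=33
step 21: P1: store L1 := 68  ⟶  IMII  (L1)  txn=∅  M[L1]=30
step 22: P0: load  L5  ⟶  SISI  (L5)  txn=BusRd+Flush  M[L5]=39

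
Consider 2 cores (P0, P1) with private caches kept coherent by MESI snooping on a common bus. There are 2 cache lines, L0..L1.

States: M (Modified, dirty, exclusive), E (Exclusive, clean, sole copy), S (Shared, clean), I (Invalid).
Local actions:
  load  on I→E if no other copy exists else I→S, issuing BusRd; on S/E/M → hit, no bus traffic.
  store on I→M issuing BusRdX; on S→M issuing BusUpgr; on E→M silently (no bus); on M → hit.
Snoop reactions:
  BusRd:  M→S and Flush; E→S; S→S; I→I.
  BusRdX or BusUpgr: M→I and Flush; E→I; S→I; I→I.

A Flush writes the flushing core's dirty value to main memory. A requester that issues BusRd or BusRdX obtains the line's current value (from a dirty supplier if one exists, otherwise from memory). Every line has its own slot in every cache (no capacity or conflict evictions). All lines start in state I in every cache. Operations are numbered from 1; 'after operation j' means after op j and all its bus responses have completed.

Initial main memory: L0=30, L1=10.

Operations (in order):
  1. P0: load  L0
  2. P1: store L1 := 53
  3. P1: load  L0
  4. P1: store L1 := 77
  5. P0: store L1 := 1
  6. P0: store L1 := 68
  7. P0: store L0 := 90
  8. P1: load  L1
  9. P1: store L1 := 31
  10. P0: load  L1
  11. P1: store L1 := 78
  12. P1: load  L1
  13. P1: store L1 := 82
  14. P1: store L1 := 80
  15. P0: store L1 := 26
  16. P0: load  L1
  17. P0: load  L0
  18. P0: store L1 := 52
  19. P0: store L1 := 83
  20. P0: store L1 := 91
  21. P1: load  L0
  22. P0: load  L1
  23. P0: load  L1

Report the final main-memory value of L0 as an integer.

memory[L0] = 90

  op1 P0: load  L0 → E/I on L0; bus BusRd; mem=30
  op2 P1: store L1 := 53 → I/M on L1; bus BusRdX; mem=10
  op3 P1: load  L0 → S/S on L0; bus BusRd; mem=30
  op4 P1: store L1 := 77 → I/M on L1; bus (none); mem=10
  op5 P0: store L1 := 1 → M/I on L1; bus BusRdX Flush; mem=77
  op6 P0: store L1 := 68 → M/I on L1; bus (none); mem=77
  op7 P0: store L0 := 90 → M/I on L0; bus BusUpgr; mem=30
  op8 P1: load  L1 → S/S on L1; bus BusRd Flush; mem=68
  op9 P1: store L1 := 31 → I/M on L1; bus BusUpgr; mem=68
  op10 P0: load  L1 → S/S on L1; bus BusRd Flush; mem=31
  op11 P1: store L1 := 78 → I/M on L1; bus BusUpgr; mem=31
  op12 P1: load  L1 → I/M on L1; bus (none); mem=31
  op13 P1: store L1 := 82 → I/M on L1; bus (none); mem=31
  op14 P1: store L1 := 80 → I/M on L1; bus (none); mem=31
  op15 P0: store L1 := 26 → M/I on L1; bus BusRdX Flush; mem=80
  op16 P0: load  L1 → M/I on L1; bus (none); mem=80
  op17 P0: load  L0 → M/I on L0; bus (none); mem=30
  op18 P0: store L1 := 52 → M/I on L1; bus (none); mem=80
  op19 P0: store L1 := 83 → M/I on L1; bus (none); mem=80
  op20 P0: store L1 := 91 → M/I on L1; bus (none); mem=80
  op21 P1: load  L0 → S/S on L0; bus BusRd Flush; mem=90
  op22 P0: load  L1 → M/I on L1; bus (none); mem=80
  op23 P0: load  L1 → M/I on L1; bus (none); mem=80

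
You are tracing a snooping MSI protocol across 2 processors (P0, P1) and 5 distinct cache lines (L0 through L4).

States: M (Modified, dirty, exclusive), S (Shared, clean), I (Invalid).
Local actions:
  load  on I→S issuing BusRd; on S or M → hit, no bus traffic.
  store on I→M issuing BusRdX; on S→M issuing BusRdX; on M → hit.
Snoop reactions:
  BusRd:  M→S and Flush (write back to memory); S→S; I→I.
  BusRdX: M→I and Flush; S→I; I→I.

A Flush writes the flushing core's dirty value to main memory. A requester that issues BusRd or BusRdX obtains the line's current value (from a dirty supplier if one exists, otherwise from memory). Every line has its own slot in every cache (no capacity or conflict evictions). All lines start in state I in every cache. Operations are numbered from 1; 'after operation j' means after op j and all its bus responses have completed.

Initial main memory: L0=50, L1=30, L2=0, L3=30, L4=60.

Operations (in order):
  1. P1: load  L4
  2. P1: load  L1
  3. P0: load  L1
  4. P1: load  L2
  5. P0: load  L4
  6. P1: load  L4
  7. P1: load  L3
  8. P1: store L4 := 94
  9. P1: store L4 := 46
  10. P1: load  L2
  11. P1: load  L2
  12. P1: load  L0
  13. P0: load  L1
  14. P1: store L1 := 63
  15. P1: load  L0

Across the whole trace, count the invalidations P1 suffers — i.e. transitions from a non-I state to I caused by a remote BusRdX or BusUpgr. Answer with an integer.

invalidations = 0

[1] P1: load  L4 | P0:I, P1:S(60) | bus: BusRd
[2] P1: load  L1 | P0:I, P1:S(30) | bus: BusRd
[3] P0: load  L1 | P0:S(30), P1:S(30) | bus: BusRd
[4] P1: load  L2 | P0:I, P1:S(0) | bus: BusRd
[5] P0: load  L4 | P0:S(60), P1:S(60) | bus: BusRd
[6] P1: load  L4 | P0:S(60), P1:S(60) | bus: none
[7] P1: load  L3 | P0:I, P1:S(30) | bus: BusRd
[8] P1: store L4 := 94 | P0:I, P1:M(94) | bus: BusRdX
[9] P1: store L4 := 46 | P0:I, P1:M(46) | bus: none
[10] P1: load  L2 | P0:I, P1:S(0) | bus: none
[11] P1: load  L2 | P0:I, P1:S(0) | bus: none
[12] P1: load  L0 | P0:I, P1:S(50) | bus: BusRd
[13] P0: load  L1 | P0:S(30), P1:S(30) | bus: none
[14] P1: store L1 := 63 | P0:I, P1:M(63) | bus: BusRdX
[15] P1: load  L0 | P0:I, P1:S(50) | bus: none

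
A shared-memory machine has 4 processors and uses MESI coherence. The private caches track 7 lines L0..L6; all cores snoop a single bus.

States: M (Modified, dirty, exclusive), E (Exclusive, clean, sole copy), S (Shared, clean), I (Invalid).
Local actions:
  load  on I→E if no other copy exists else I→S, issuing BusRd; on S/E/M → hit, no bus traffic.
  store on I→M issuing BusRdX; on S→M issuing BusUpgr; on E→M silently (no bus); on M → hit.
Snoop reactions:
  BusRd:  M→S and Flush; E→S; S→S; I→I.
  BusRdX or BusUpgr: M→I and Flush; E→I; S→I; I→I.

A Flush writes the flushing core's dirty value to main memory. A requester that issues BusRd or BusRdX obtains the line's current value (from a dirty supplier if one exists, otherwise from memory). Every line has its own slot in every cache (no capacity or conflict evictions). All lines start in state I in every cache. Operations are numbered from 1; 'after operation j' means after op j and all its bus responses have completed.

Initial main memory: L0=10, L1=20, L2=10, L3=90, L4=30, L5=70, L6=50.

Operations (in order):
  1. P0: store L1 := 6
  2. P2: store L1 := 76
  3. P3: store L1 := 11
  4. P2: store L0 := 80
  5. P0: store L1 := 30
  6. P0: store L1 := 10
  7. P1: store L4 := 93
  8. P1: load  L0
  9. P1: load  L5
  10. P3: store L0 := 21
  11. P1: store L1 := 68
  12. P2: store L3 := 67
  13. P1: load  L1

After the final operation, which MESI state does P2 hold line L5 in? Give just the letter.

[1] P0: store L1 := 6 | P0:M(6), P1:I, P2:I, P3:I | bus: BusRdX
[2] P2: store L1 := 76 | P0:I, P1:I, P2:M(76), P3:I | bus: BusRdX,Flush
[3] P3: store L1 := 11 | P0:I, P1:I, P2:I, P3:M(11) | bus: BusRdX,Flush
[4] P2: store L0 := 80 | P0:I, P1:I, P2:M(80), P3:I | bus: BusRdX
[5] P0: store L1 := 30 | P0:M(30), P1:I, P2:I, P3:I | bus: BusRdX,Flush
[6] P0: store L1 := 10 | P0:M(10), P1:I, P2:I, P3:I | bus: none
[7] P1: store L4 := 93 | P0:I, P1:M(93), P2:I, P3:I | bus: BusRdX
[8] P1: load  L0 | P0:I, P1:S(80), P2:S(80), P3:I | bus: BusRd,Flush
[9] P1: load  L5 | P0:I, P1:E(70), P2:I, P3:I | bus: BusRd
[10] P3: store L0 := 21 | P0:I, P1:I, P2:I, P3:M(21) | bus: BusRdX
[11] P1: store L1 := 68 | P0:I, P1:M(68), P2:I, P3:I | bus: BusRdX,Flush
[12] P2: store L3 := 67 | P0:I, P1:I, P2:M(67), P3:I | bus: BusRdX
[13] P1: load  L1 | P0:I, P1:M(68), P2:I, P3:I | bus: none

state = I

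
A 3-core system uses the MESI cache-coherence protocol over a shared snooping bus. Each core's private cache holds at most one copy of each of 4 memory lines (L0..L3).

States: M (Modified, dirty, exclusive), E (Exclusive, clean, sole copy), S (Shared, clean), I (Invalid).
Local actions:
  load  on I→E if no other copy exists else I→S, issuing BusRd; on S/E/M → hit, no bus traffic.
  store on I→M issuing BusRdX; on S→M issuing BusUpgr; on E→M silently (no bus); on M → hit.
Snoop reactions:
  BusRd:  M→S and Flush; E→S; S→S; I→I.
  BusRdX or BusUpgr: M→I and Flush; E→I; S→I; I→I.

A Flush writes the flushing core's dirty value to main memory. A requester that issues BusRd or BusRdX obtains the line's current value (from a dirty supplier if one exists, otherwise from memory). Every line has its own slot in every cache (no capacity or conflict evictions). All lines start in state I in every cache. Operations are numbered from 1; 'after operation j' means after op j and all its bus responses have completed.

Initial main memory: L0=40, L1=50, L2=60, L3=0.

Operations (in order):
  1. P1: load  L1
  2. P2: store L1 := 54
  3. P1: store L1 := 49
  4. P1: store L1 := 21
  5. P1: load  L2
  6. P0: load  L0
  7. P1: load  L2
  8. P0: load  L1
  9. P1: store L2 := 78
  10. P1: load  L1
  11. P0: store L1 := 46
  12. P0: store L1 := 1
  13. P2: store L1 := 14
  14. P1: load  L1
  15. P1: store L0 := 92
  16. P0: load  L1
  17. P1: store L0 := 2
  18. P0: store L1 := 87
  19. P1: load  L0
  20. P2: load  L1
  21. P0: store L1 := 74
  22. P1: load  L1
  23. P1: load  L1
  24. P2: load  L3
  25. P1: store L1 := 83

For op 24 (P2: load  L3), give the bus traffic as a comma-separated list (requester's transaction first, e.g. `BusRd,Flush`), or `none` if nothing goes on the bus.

1. P1: load  L1  bus=[BusRd]  L1: P0=I P1=E P2=I  mem[L1]=50
2. P2: store L1 := 54  bus=[BusRdX]  L1: P0=I P1=I P2=M  mem[L1]=50
3. P1: store L1 := 49  bus=[BusRdX,Flush]  L1: P0=I P1=M P2=I  mem[L1]=54
4. P1: store L1 := 21  bus=[-]  L1: P0=I P1=M P2=I  mem[L1]=54
5. P1: load  L2  bus=[BusRd]  L2: P0=I P1=E P2=I  mem[L2]=60
6. P0: load  L0  bus=[BusRd]  L0: P0=E P1=I P2=I  mem[L0]=40
7. P1: load  L2  bus=[-]  L2: P0=I P1=E P2=I  mem[L2]=60
8. P0: load  L1  bus=[BusRd,Flush]  L1: P0=S P1=S P2=I  mem[L1]=21
9. P1: store L2 := 78  bus=[-]  L2: P0=I P1=M P2=I  mem[L2]=60
10. P1: load  L1  bus=[-]  L1: P0=S P1=S P2=I  mem[L1]=21
11. P0: store L1 := 46  bus=[BusUpgr]  L1: P0=M P1=I P2=I  mem[L1]=21
12. P0: store L1 := 1  bus=[-]  L1: P0=M P1=I P2=I  mem[L1]=21
13. P2: store L1 := 14  bus=[BusRdX,Flush]  L1: P0=I P1=I P2=M  mem[L1]=1
14. P1: load  L1  bus=[BusRd,Flush]  L1: P0=I P1=S P2=S  mem[L1]=14
15. P1: store L0 := 92  bus=[BusRdX]  L0: P0=I P1=M P2=I  mem[L0]=40
16. P0: load  L1  bus=[BusRd]  L1: P0=S P1=S P2=S  mem[L1]=14
17. P1: store L0 := 2  bus=[-]  L0: P0=I P1=M P2=I  mem[L0]=40
18. P0: store L1 := 87  bus=[BusUpgr]  L1: P0=M P1=I P2=I  mem[L1]=14
19. P1: load  L0  bus=[-]  L0: P0=I P1=M P2=I  mem[L0]=40
20. P2: load  L1  bus=[BusRd,Flush]  L1: P0=S P1=I P2=S  mem[L1]=87
21. P0: store L1 := 74  bus=[BusUpgr]  L1: P0=M P1=I P2=I  mem[L1]=87
22. P1: load  L1  bus=[BusRd,Flush]  L1: P0=S P1=S P2=I  mem[L1]=74
23. P1: load  L1  bus=[-]  L1: P0=S P1=S P2=I  mem[L1]=74
24. P2: load  L3  bus=[BusRd]  L3: P0=I P1=I P2=E  mem[L3]=0
25. P1: store L1 := 83  bus=[BusUpgr]  L1: P0=I P1=M P2=I  mem[L1]=74

bus = BusRd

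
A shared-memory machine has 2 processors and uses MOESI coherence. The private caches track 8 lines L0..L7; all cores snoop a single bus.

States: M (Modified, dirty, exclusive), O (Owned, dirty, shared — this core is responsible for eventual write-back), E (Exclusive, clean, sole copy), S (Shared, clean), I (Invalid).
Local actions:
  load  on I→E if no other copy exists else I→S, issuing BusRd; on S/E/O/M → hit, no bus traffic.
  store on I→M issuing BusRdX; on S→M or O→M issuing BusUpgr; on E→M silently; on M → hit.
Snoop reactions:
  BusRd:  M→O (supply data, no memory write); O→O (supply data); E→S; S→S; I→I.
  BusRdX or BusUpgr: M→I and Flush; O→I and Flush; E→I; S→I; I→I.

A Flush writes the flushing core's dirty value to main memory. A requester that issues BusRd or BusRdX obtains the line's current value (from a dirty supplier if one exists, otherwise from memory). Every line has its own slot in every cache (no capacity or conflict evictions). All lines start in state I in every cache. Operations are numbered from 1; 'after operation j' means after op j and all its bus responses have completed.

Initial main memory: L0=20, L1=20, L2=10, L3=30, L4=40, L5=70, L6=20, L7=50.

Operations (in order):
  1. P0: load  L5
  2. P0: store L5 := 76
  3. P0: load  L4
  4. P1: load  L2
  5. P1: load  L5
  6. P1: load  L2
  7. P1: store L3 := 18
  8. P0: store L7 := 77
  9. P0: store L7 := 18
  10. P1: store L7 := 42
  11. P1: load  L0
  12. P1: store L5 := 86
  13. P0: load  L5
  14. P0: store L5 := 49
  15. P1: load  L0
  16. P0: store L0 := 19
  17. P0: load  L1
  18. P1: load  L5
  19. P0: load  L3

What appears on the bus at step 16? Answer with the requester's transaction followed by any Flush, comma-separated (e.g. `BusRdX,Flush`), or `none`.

1. P0: load  L5  bus=[BusRd]  L5: P0=E P1=I  mem[L5]=70
2. P0: store L5 := 76  bus=[-]  L5: P0=M P1=I  mem[L5]=70
3. P0: load  L4  bus=[BusRd]  L4: P0=E P1=I  mem[L4]=40
4. P1: load  L2  bus=[BusRd]  L2: P0=I P1=E  mem[L2]=10
5. P1: load  L5  bus=[BusRd]  L5: P0=O P1=S  mem[L5]=70
6. P1: load  L2  bus=[-]  L2: P0=I P1=E  mem[L2]=10
7. P1: store L3 := 18  bus=[BusRdX]  L3: P0=I P1=M  mem[L3]=30
8. P0: store L7 := 77  bus=[BusRdX]  L7: P0=M P1=I  mem[L7]=50
9. P0: store L7 := 18  bus=[-]  L7: P0=M P1=I  mem[L7]=50
10. P1: store L7 := 42  bus=[BusRdX,Flush]  L7: P0=I P1=M  mem[L7]=18
11. P1: load  L0  bus=[BusRd]  L0: P0=I P1=E  mem[L0]=20
12. P1: store L5 := 86  bus=[BusUpgr,Flush]  L5: P0=I P1=M  mem[L5]=76
13. P0: load  L5  bus=[BusRd]  L5: P0=S P1=O  mem[L5]=76
14. P0: store L5 := 49  bus=[BusUpgr,Flush]  L5: P0=M P1=I  mem[L5]=86
15. P1: load  L0  bus=[-]  L0: P0=I P1=E  mem[L0]=20
16. P0: store L0 := 19  bus=[BusRdX]  L0: P0=M P1=I  mem[L0]=20
17. P0: load  L1  bus=[BusRd]  L1: P0=E P1=I  mem[L1]=20
18. P1: load  L5  bus=[BusRd]  L5: P0=O P1=S  mem[L5]=86
19. P0: load  L3  bus=[BusRd]  L3: P0=S P1=O  mem[L3]=30

bus = BusRdX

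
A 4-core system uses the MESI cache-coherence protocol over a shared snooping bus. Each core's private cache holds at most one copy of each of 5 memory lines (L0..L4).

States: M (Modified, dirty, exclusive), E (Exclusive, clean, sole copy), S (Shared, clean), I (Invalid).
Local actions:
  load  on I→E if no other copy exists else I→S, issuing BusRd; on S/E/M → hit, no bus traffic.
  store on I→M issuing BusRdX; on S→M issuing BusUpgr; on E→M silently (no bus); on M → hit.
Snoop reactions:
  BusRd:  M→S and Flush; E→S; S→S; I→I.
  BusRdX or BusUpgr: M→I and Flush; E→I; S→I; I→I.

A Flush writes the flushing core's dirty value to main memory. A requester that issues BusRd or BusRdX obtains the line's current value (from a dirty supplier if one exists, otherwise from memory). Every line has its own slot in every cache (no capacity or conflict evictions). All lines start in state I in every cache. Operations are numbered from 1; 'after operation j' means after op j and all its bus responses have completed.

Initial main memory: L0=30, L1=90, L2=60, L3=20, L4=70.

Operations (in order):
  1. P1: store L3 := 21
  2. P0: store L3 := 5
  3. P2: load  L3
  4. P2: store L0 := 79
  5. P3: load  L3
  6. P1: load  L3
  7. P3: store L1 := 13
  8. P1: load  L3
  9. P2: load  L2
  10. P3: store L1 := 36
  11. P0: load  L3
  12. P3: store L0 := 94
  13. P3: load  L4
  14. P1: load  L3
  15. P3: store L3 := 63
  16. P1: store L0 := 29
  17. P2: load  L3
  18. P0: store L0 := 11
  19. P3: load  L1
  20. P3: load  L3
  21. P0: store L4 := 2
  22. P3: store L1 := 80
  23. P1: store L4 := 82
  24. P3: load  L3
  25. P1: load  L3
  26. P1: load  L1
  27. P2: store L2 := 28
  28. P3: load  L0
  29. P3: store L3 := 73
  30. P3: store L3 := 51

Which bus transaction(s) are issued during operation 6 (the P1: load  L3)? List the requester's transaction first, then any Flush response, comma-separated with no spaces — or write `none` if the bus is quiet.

  op1 P1: store L3 := 21 → I/M/I/I on L3; bus BusRdX; mem=20
  op2 P0: store L3 := 5 → M/I/I/I on L3; bus BusRdX Flush; mem=21
  op3 P2: load  L3 → S/I/S/I on L3; bus BusRd Flush; mem=5
  op4 P2: store L0 := 79 → I/I/M/I on L0; bus BusRdX; mem=30
  op5 P3: load  L3 → S/I/S/S on L3; bus BusRd; mem=5
  op6 P1: load  L3 → S/S/S/S on L3; bus BusRd; mem=5
  op7 P3: store L1 := 13 → I/I/I/M on L1; bus BusRdX; mem=90
  op8 P1: load  L3 → S/S/S/S on L3; bus (none); mem=5
  op9 P2: load  L2 → I/I/E/I on L2; bus BusRd; mem=60
  op10 P3: store L1 := 36 → I/I/I/M on L1; bus (none); mem=90
  op11 P0: load  L3 → S/S/S/S on L3; bus (none); mem=5
  op12 P3: store L0 := 94 → I/I/I/M on L0; bus BusRdX Flush; mem=79
  op13 P3: load  L4 → I/I/I/E on L4; bus BusRd; mem=70
  op14 P1: load  L3 → S/S/S/S on L3; bus (none); mem=5
  op15 P3: store L3 := 63 → I/I/I/M on L3; bus BusUpgr; mem=5
  op16 P1: store L0 := 29 → I/M/I/I on L0; bus BusRdX Flush; mem=94
  op17 P2: load  L3 → I/I/S/S on L3; bus BusRd Flush; mem=63
  op18 P0: store L0 := 11 → M/I/I/I on L0; bus BusRdX Flush; mem=29
  op19 P3: load  L1 → I/I/I/M on L1; bus (none); mem=90
  op20 P3: load  L3 → I/I/S/S on L3; bus (none); mem=63
  op21 P0: store L4 := 2 → M/I/I/I on L4; bus BusRdX; mem=70
  op22 P3: store L1 := 80 → I/I/I/M on L1; bus (none); mem=90
  op23 P1: store L4 := 82 → I/M/I/I on L4; bus BusRdX Flush; mem=2
  op24 P3: load  L3 → I/I/S/S on L3; bus (none); mem=63
  op25 P1: load  L3 → I/S/S/S on L3; bus BusRd; mem=63
  op26 P1: load  L1 → I/S/I/S on L1; bus BusRd Flush; mem=80
  op27 P2: store L2 := 28 → I/I/M/I on L2; bus (none); mem=60
  op28 P3: load  L0 → S/I/I/S on L0; bus BusRd Flush; mem=11
  op29 P3: store L3 := 73 → I/I/I/M on L3; bus BusUpgr; mem=63
  op30 P3: store L3 := 51 → I/I/I/M on L3; bus (none); mem=63

bus = BusRd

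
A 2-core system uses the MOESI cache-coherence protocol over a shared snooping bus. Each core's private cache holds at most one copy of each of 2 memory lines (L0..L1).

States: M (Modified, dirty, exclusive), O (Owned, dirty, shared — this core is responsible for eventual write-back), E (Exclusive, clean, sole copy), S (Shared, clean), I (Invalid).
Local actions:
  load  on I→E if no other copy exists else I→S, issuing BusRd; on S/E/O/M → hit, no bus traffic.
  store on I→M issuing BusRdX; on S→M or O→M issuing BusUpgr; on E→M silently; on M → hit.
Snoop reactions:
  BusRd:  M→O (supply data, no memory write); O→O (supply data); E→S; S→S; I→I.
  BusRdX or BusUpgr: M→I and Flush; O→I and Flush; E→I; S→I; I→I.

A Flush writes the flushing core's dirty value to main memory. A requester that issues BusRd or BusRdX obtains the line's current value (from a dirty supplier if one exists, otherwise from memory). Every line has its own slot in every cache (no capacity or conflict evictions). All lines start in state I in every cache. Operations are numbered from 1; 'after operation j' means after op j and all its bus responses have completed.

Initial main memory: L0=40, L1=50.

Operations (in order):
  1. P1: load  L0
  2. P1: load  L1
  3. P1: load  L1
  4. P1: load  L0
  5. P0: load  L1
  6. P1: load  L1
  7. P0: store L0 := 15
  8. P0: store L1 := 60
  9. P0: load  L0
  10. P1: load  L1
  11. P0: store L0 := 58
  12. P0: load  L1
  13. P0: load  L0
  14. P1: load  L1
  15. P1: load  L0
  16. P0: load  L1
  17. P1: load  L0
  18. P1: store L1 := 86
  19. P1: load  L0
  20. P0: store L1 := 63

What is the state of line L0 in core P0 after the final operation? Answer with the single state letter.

state = O

step 1: P1: load  L0  ⟶  IE  (L0)  txn=BusRd  M[L0]=40
step 2: P1: load  L1  ⟶  IE  (L1)  txn=BusRd  M[L1]=50
step 3: P1: load  L1  ⟶  IE  (L1)  txn=∅  M[L1]=50
step 4: P1: load  L0  ⟶  IE  (L0)  txn=∅  M[L0]=40
step 5: P0: load  L1  ⟶  SS  (L1)  txn=BusRd  M[L1]=50
step 6: P1: load  L1  ⟶  SS  (L1)  txn=∅  M[L1]=50
step 7: P0: store L0 := 15  ⟶  MI  (L0)  txn=BusRdX  M[L0]=40
step 8: P0: store L1 := 60  ⟶  MI  (L1)  txn=BusUpgr  M[L1]=50
step 9: P0: load  L0  ⟶  MI  (L0)  txn=∅  M[L0]=40
step 10: P1: load  L1  ⟶  OS  (L1)  txn=BusRd  M[L1]=50
step 11: P0: store L0 := 58  ⟶  MI  (L0)  txn=∅  M[L0]=40
step 12: P0: load  L1  ⟶  OS  (L1)  txn=∅  M[L1]=50
step 13: P0: load  L0  ⟶  MI  (L0)  txn=∅  M[L0]=40
step 14: P1: load  L1  ⟶  OS  (L1)  txn=∅  M[L1]=50
step 15: P1: load  L0  ⟶  OS  (L0)  txn=BusRd  M[L0]=40
step 16: P0: load  L1  ⟶  OS  (L1)  txn=∅  M[L1]=50
step 17: P1: load  L0  ⟶  OS  (L0)  txn=∅  M[L0]=40
step 18: P1: store L1 := 86  ⟶  IM  (L1)  txn=BusUpgr+Flush  M[L1]=60
step 19: P1: load  L0  ⟶  OS  (L0)  txn=∅  M[L0]=40
step 20: P0: store L1 := 63  ⟶  MI  (L1)  txn=BusRdX+Flush  M[L1]=86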